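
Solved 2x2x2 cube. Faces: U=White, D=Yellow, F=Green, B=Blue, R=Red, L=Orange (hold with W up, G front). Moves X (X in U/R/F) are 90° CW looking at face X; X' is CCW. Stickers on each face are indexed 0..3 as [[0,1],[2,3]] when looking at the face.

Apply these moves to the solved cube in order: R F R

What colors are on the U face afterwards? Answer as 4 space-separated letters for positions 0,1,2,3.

After move 1 (R): R=RRRR U=WGWG F=GYGY D=YBYB B=WBWB
After move 2 (F): F=GGYY U=WGOO R=WRGR D=RRYB L=OYOB
After move 3 (R): R=GWRR U=WGOY F=GRYB D=RWYW B=OBGB
Query: U face = WGOY

Answer: W G O Y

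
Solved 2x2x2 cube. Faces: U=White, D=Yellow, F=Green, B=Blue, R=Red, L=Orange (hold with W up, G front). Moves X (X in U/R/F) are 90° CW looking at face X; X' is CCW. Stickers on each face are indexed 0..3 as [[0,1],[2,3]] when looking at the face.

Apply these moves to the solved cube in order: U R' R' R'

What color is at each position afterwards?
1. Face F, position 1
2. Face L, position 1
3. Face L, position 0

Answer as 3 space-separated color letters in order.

After move 1 (U): U=WWWW F=RRGG R=BBRR B=OOBB L=GGOO
After move 2 (R'): R=BRBR U=WBWO F=RWGW D=YRYG B=YOYB
After move 3 (R'): R=RRBB U=WYWY F=RBGO D=YWYW B=GORB
After move 4 (R'): R=RBRB U=WRWG F=RYGY D=YBYO B=WOWB
Query 1: F[1] = Y
Query 2: L[1] = G
Query 3: L[0] = G

Answer: Y G G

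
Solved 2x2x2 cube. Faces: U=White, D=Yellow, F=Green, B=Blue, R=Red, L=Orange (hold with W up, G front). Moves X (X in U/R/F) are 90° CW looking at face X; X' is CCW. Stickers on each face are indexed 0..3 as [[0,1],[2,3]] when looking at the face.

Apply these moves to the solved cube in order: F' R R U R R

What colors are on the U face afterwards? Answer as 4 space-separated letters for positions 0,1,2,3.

Answer: R W Y R

Derivation:
After move 1 (F'): F=GGGG U=WWRR R=YRYR D=OOYY L=OWOW
After move 2 (R): R=YYRR U=WGRG F=GOGY D=OBYB B=RBWB
After move 3 (R): R=RYRY U=WORY F=GBGB D=OWYR B=GBGB
After move 4 (U): U=RWYO F=RYGB R=GBRY B=OWGB L=GBOW
After move 5 (R): R=RGYB U=RYYB F=RWGR D=OGYO B=OWWB
After move 6 (R): R=YRBG U=RWYR F=RGGO D=OWYO B=BWYB
Query: U face = RWYR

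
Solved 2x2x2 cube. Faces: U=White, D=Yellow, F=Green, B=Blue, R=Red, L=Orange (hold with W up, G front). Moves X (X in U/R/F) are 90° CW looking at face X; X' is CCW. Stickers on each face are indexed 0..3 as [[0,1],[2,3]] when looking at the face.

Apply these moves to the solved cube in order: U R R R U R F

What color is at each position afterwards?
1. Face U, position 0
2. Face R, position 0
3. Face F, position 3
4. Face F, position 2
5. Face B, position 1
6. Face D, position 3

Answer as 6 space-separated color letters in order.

After move 1 (U): U=WWWW F=RRGG R=BBRR B=OOBB L=GGOO
After move 2 (R): R=RBRB U=WRWG F=RYGY D=YBYO B=WOWB
After move 3 (R): R=RRBB U=WYWY F=RBGO D=YWYW B=GORB
After move 4 (R): R=BRBR U=WBWO F=RWGW D=YRYG B=YOYB
After move 5 (U): U=WWOB F=BRGW R=YOBR B=GGYB L=RWOO
After move 6 (R): R=BYRO U=WROW F=BRGG D=YYYG B=BGWB
After move 7 (F): F=GBGR U=WROW R=OYWO D=RBYG L=RYOY
Query 1: U[0] = W
Query 2: R[0] = O
Query 3: F[3] = R
Query 4: F[2] = G
Query 5: B[1] = G
Query 6: D[3] = G

Answer: W O R G G G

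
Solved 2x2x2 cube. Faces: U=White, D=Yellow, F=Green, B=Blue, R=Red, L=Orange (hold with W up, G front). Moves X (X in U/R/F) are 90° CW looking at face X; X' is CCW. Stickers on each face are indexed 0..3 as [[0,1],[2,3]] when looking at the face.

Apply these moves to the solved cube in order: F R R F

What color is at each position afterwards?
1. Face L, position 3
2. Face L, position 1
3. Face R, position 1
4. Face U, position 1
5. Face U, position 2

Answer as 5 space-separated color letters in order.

Answer: W R W R Y

Derivation:
After move 1 (F): F=GGGG U=WWOO R=WRWR D=RRYY L=OYOY
After move 2 (R): R=WWRR U=WGOG F=GRGY D=RBYB B=OBWB
After move 3 (R): R=RWRW U=WROY F=GBGB D=RWYO B=GBGB
After move 4 (F): F=GGBB U=WRYY R=OWYW D=RRYO L=OROW
Query 1: L[3] = W
Query 2: L[1] = R
Query 3: R[1] = W
Query 4: U[1] = R
Query 5: U[2] = Y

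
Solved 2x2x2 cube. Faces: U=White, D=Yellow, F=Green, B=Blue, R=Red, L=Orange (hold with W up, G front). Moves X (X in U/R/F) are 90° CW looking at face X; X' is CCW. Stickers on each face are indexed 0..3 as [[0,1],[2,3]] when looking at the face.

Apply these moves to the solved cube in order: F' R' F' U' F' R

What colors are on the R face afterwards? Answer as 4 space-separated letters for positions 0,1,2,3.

After move 1 (F'): F=GGGG U=WWRR R=YRYR D=OOYY L=OWOW
After move 2 (R'): R=RRYY U=WBRB F=GWGR D=OGYG B=YBOB
After move 3 (F'): F=WRGG U=WBRY R=GROY D=WWYG L=OBOR
After move 4 (U'): U=BYWR F=OBGG R=WROY B=GROB L=YBOR
After move 5 (F'): F=BGOG U=BYWO R=WRWY D=BRYG L=YROW
After move 6 (R): R=WWYR U=BGWG F=BROG D=BOYG B=ORYB
Query: R face = WWYR

Answer: W W Y R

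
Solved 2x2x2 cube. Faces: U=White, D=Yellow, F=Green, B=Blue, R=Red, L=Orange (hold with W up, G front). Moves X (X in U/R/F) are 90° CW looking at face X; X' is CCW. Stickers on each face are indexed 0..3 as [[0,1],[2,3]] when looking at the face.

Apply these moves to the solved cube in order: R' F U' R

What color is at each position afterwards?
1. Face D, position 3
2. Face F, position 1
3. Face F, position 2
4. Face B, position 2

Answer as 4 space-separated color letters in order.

Answer: W R W O

Derivation:
After move 1 (R'): R=RRRR U=WBWB F=GWGW D=YGYG B=YBYB
After move 2 (F): F=GGWW U=WBOO R=WRBR D=RRYG L=OYOG
After move 3 (U'): U=BOWO F=OYWW R=GGBR B=WRYB L=YBOG
After move 4 (R): R=BGRG U=BYWW F=ORWG D=RYYW B=OROB
Query 1: D[3] = W
Query 2: F[1] = R
Query 3: F[2] = W
Query 4: B[2] = O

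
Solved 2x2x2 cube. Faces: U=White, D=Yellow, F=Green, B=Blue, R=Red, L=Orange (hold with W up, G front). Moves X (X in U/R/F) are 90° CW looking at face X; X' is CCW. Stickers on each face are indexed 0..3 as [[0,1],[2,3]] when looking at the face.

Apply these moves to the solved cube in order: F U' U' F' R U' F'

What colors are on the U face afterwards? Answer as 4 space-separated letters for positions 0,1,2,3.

Answer: G G B R

Derivation:
After move 1 (F): F=GGGG U=WWOO R=WRWR D=RRYY L=OYOY
After move 2 (U'): U=WOWO F=OYGG R=GGWR B=WRBB L=BBOY
After move 3 (U'): U=OOWW F=BBGG R=OYWR B=GGBB L=WROY
After move 4 (F'): F=BGBG U=OOOW R=RYRR D=RYYY L=WWOW
After move 5 (R): R=RRRY U=OGOG F=BYBY D=RBYG B=WGOB
After move 6 (U'): U=GGOO F=WWBY R=BYRY B=RROB L=WGOW
After move 7 (F'): F=WYWB U=GGBR R=BYRY D=GWYG L=WOOO
Query: U face = GGBR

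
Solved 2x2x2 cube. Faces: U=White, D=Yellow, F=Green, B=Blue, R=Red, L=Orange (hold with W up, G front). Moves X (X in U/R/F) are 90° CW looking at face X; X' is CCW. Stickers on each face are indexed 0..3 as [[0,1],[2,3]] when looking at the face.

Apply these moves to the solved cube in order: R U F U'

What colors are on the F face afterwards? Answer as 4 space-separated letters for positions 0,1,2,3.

After move 1 (R): R=RRRR U=WGWG F=GYGY D=YBYB B=WBWB
After move 2 (U): U=WWGG F=RRGY R=WBRR B=OOWB L=GYOO
After move 3 (F): F=GRYR U=WWOY R=GBGR D=RWYB L=GYOB
After move 4 (U'): U=WYWO F=GYYR R=GRGR B=GBWB L=OOOB
Query: F face = GYYR

Answer: G Y Y R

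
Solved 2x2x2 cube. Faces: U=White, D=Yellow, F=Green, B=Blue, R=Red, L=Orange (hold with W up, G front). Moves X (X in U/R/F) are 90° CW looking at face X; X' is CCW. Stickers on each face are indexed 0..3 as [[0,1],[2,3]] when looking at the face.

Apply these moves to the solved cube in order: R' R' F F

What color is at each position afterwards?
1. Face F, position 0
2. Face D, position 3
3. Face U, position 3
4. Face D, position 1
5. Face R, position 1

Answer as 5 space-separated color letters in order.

After move 1 (R'): R=RRRR U=WBWB F=GWGW D=YGYG B=YBYB
After move 2 (R'): R=RRRR U=WYWY F=GBGB D=YWYW B=GBGB
After move 3 (F): F=GGBB U=WYOO R=WRYR D=RRYW L=OYOW
After move 4 (F): F=BGBG U=WYWY R=OROR D=YWYW L=OROR
Query 1: F[0] = B
Query 2: D[3] = W
Query 3: U[3] = Y
Query 4: D[1] = W
Query 5: R[1] = R

Answer: B W Y W R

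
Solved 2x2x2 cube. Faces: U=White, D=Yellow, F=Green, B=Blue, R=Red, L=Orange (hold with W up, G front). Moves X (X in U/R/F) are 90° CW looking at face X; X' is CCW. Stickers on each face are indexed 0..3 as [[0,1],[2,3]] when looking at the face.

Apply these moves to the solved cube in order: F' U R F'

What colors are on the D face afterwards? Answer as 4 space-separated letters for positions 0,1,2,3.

Answer: G W Y O

Derivation:
After move 1 (F'): F=GGGG U=WWRR R=YRYR D=OOYY L=OWOW
After move 2 (U): U=RWRW F=YRGG R=BBYR B=OWBB L=GGOW
After move 3 (R): R=YBRB U=RRRG F=YOGY D=OBYO B=WWWB
After move 4 (F'): F=OYYG U=RRYR R=BBOB D=GWYO L=GGOR
Query: D face = GWYO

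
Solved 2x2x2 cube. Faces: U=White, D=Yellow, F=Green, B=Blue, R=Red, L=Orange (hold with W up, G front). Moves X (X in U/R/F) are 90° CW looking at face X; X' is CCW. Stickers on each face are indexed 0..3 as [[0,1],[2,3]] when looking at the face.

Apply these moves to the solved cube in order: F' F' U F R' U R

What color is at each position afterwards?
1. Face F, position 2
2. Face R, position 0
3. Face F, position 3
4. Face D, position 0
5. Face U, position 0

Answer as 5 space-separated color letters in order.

Answer: G Y R O R

Derivation:
After move 1 (F'): F=GGGG U=WWRR R=YRYR D=OOYY L=OWOW
After move 2 (F'): F=GGGG U=WWYY R=OROR D=WWYY L=OROR
After move 3 (U): U=YWYW F=ORGG R=BBOR B=ORBB L=GGOR
After move 4 (F): F=GOGR U=YWRG R=YBWR D=OBYY L=GWOW
After move 5 (R'): R=BRYW U=YBRO F=GWGG D=OOYR B=YRBB
After move 6 (U): U=RYOB F=BRGG R=YRYW B=GWBB L=GWOW
After move 7 (R): R=YYWR U=RROG F=BOGR D=OBYG B=BWYB
Query 1: F[2] = G
Query 2: R[0] = Y
Query 3: F[3] = R
Query 4: D[0] = O
Query 5: U[0] = R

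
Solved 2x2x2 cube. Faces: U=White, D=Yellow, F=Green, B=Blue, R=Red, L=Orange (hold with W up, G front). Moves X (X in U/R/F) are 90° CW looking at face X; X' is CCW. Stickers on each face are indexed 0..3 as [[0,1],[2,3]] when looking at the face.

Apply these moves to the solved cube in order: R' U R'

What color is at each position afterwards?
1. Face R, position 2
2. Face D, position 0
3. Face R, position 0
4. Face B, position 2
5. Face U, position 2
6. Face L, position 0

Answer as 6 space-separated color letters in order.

Answer: Y Y B G B G

Derivation:
After move 1 (R'): R=RRRR U=WBWB F=GWGW D=YGYG B=YBYB
After move 2 (U): U=WWBB F=RRGW R=YBRR B=OOYB L=GWOO
After move 3 (R'): R=BRYR U=WYBO F=RWGB D=YRYW B=GOGB
Query 1: R[2] = Y
Query 2: D[0] = Y
Query 3: R[0] = B
Query 4: B[2] = G
Query 5: U[2] = B
Query 6: L[0] = G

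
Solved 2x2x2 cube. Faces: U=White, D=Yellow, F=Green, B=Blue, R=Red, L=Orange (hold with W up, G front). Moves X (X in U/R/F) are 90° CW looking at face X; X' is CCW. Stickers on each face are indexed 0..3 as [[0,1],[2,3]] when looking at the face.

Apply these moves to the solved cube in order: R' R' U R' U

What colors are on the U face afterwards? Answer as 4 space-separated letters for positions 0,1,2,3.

After move 1 (R'): R=RRRR U=WBWB F=GWGW D=YGYG B=YBYB
After move 2 (R'): R=RRRR U=WYWY F=GBGB D=YWYW B=GBGB
After move 3 (U): U=WWYY F=RRGB R=GBRR B=OOGB L=GBOO
After move 4 (R'): R=BRGR U=WGYO F=RWGY D=YRYB B=WOWB
After move 5 (U): U=YWOG F=BRGY R=WOGR B=GBWB L=RWOO
Query: U face = YWOG

Answer: Y W O G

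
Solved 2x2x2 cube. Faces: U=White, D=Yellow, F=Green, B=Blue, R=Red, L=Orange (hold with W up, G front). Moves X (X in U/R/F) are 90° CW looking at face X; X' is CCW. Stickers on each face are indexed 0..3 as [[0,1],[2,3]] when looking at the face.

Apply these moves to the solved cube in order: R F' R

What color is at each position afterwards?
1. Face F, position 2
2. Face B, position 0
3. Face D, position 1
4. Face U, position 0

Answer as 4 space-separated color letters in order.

After move 1 (R): R=RRRR U=WGWG F=GYGY D=YBYB B=WBWB
After move 2 (F'): F=YYGG U=WGRR R=BRYR D=OOYB L=OGOW
After move 3 (R): R=YBRR U=WYRG F=YOGB D=OWYW B=RBGB
Query 1: F[2] = G
Query 2: B[0] = R
Query 3: D[1] = W
Query 4: U[0] = W

Answer: G R W W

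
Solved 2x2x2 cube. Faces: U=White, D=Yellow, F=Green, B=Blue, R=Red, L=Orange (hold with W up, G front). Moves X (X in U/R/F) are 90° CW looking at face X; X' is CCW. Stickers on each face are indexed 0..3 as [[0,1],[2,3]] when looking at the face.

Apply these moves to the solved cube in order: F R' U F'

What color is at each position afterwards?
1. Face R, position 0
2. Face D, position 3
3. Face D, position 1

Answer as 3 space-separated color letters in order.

After move 1 (F): F=GGGG U=WWOO R=WRWR D=RRYY L=OYOY
After move 2 (R'): R=RRWW U=WBOB F=GWGO D=RGYG B=YBRB
After move 3 (U): U=OWBB F=RRGO R=YBWW B=OYRB L=GWOY
After move 4 (F'): F=RORG U=OWYW R=GBRW D=WYYG L=GBOB
Query 1: R[0] = G
Query 2: D[3] = G
Query 3: D[1] = Y

Answer: G G Y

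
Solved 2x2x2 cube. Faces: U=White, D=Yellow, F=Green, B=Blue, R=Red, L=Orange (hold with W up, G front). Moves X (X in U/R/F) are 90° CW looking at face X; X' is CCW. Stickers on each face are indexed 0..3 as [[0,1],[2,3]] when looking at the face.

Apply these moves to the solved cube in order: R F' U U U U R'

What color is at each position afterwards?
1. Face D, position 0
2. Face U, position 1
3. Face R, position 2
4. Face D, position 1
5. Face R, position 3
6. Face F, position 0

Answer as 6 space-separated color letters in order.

After move 1 (R): R=RRRR U=WGWG F=GYGY D=YBYB B=WBWB
After move 2 (F'): F=YYGG U=WGRR R=BRYR D=OOYB L=OGOW
After move 3 (U): U=RWRG F=BRGG R=WBYR B=OGWB L=YYOW
After move 4 (U): U=RRGW F=WBGG R=OGYR B=YYWB L=BROW
After move 5 (U): U=GRWR F=OGGG R=YYYR B=BRWB L=WBOW
After move 6 (U): U=WGRR F=YYGG R=BRYR B=WBWB L=OGOW
After move 7 (R'): R=RRBY U=WWRW F=YGGR D=OYYG B=BBOB
Query 1: D[0] = O
Query 2: U[1] = W
Query 3: R[2] = B
Query 4: D[1] = Y
Query 5: R[3] = Y
Query 6: F[0] = Y

Answer: O W B Y Y Y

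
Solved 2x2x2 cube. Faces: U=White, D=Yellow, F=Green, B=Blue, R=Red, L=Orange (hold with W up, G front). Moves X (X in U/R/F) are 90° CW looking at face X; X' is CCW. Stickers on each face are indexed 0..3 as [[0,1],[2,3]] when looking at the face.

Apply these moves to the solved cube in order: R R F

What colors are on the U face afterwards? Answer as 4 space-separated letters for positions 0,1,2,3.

Answer: W Y O O

Derivation:
After move 1 (R): R=RRRR U=WGWG F=GYGY D=YBYB B=WBWB
After move 2 (R): R=RRRR U=WYWY F=GBGB D=YWYW B=GBGB
After move 3 (F): F=GGBB U=WYOO R=WRYR D=RRYW L=OYOW
Query: U face = WYOO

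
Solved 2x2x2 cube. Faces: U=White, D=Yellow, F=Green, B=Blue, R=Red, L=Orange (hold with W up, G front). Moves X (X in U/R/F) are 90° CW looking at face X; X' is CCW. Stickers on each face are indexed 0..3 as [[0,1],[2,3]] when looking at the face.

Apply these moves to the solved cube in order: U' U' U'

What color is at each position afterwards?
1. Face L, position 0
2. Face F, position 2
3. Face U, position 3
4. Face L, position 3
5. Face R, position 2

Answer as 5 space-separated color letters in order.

After move 1 (U'): U=WWWW F=OOGG R=GGRR B=RRBB L=BBOO
After move 2 (U'): U=WWWW F=BBGG R=OORR B=GGBB L=RROO
After move 3 (U'): U=WWWW F=RRGG R=BBRR B=OOBB L=GGOO
Query 1: L[0] = G
Query 2: F[2] = G
Query 3: U[3] = W
Query 4: L[3] = O
Query 5: R[2] = R

Answer: G G W O R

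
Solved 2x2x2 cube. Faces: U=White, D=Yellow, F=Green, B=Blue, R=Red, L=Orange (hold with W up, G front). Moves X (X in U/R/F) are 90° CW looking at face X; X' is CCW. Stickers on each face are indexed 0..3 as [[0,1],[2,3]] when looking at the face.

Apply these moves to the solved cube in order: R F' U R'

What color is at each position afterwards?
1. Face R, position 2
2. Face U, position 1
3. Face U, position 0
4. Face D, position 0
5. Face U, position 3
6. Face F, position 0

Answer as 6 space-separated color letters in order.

After move 1 (R): R=RRRR U=WGWG F=GYGY D=YBYB B=WBWB
After move 2 (F'): F=YYGG U=WGRR R=BRYR D=OOYB L=OGOW
After move 3 (U): U=RWRG F=BRGG R=WBYR B=OGWB L=YYOW
After move 4 (R'): R=BRWY U=RWRO F=BWGG D=ORYG B=BGOB
Query 1: R[2] = W
Query 2: U[1] = W
Query 3: U[0] = R
Query 4: D[0] = O
Query 5: U[3] = O
Query 6: F[0] = B

Answer: W W R O O B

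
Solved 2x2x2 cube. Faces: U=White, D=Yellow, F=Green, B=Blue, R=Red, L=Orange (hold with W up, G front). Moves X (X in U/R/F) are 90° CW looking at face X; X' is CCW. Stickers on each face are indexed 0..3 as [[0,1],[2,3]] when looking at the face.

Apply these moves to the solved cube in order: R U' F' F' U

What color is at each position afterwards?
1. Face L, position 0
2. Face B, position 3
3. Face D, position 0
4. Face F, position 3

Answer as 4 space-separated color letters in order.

Answer: Y B W O

Derivation:
After move 1 (R): R=RRRR U=WGWG F=GYGY D=YBYB B=WBWB
After move 2 (U'): U=GGWW F=OOGY R=GYRR B=RRWB L=WBOO
After move 3 (F'): F=OYOG U=GGGR R=BYYR D=BOYB L=WWOW
After move 4 (F'): F=YGOO U=GGBY R=OYBR D=WWYB L=WROG
After move 5 (U): U=BGYG F=OYOO R=RRBR B=WRWB L=YGOG
Query 1: L[0] = Y
Query 2: B[3] = B
Query 3: D[0] = W
Query 4: F[3] = O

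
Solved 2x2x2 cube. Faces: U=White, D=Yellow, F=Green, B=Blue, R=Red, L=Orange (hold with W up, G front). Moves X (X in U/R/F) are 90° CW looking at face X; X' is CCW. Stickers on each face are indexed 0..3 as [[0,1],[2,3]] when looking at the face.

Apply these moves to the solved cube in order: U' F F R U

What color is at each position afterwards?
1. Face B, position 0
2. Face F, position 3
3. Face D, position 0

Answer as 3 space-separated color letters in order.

Answer: B Y W

Derivation:
After move 1 (U'): U=WWWW F=OOGG R=GGRR B=RRBB L=BBOO
After move 2 (F): F=GOGO U=WWOB R=WGWR D=RGYY L=BYOY
After move 3 (F): F=GGOO U=WWYY R=OGBR D=WWYY L=BROG
After move 4 (R): R=BORG U=WGYO F=GWOY D=WBYR B=YRWB
After move 5 (U): U=YWOG F=BOOY R=YRRG B=BRWB L=GWOG
Query 1: B[0] = B
Query 2: F[3] = Y
Query 3: D[0] = W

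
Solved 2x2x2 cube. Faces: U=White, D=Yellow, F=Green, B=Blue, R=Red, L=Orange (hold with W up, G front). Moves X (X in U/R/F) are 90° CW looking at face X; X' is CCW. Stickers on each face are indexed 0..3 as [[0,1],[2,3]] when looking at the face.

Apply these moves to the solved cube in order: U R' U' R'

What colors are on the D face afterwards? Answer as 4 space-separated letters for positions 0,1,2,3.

After move 1 (U): U=WWWW F=RRGG R=BBRR B=OOBB L=GGOO
After move 2 (R'): R=BRBR U=WBWO F=RWGW D=YRYG B=YOYB
After move 3 (U'): U=BOWW F=GGGW R=RWBR B=BRYB L=YOOO
After move 4 (R'): R=WRRB U=BYWB F=GOGW D=YGYW B=GRRB
Query: D face = YGYW

Answer: Y G Y W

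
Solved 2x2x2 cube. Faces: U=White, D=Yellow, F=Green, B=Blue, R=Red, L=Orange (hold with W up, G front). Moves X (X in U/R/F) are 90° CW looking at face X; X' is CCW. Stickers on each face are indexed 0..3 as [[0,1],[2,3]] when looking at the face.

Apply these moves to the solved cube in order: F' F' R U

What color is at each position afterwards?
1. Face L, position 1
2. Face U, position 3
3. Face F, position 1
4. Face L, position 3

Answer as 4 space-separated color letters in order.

After move 1 (F'): F=GGGG U=WWRR R=YRYR D=OOYY L=OWOW
After move 2 (F'): F=GGGG U=WWYY R=OROR D=WWYY L=OROR
After move 3 (R): R=OORR U=WGYG F=GWGY D=WBYB B=YBWB
After move 4 (U): U=YWGG F=OOGY R=YBRR B=ORWB L=GWOR
Query 1: L[1] = W
Query 2: U[3] = G
Query 3: F[1] = O
Query 4: L[3] = R

Answer: W G O R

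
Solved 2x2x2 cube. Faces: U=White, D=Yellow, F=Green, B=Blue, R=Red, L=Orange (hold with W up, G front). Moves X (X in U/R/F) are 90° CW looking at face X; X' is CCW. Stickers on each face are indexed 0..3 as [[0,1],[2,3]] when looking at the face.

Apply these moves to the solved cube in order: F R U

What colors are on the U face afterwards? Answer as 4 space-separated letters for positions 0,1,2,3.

Answer: O W G G

Derivation:
After move 1 (F): F=GGGG U=WWOO R=WRWR D=RRYY L=OYOY
After move 2 (R): R=WWRR U=WGOG F=GRGY D=RBYB B=OBWB
After move 3 (U): U=OWGG F=WWGY R=OBRR B=OYWB L=GROY
Query: U face = OWGG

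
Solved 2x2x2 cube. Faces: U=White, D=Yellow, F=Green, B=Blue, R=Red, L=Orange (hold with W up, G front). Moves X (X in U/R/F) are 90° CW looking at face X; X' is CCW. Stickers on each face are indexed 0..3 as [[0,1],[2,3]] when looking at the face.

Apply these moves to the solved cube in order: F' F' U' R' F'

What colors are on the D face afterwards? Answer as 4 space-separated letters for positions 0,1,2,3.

After move 1 (F'): F=GGGG U=WWRR R=YRYR D=OOYY L=OWOW
After move 2 (F'): F=GGGG U=WWYY R=OROR D=WWYY L=OROR
After move 3 (U'): U=WYWY F=ORGG R=GGOR B=ORBB L=BBOR
After move 4 (R'): R=GRGO U=WBWO F=OYGY D=WRYG B=YRWB
After move 5 (F'): F=YYOG U=WBGG R=RRWO D=BRYG L=BOOW
Query: D face = BRYG

Answer: B R Y G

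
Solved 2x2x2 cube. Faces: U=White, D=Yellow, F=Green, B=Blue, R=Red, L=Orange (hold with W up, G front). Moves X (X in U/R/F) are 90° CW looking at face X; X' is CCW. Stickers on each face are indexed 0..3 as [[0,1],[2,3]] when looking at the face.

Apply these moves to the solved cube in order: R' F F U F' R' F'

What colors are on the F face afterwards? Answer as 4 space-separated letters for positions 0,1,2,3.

Answer: W O R O

Derivation:
After move 1 (R'): R=RRRR U=WBWB F=GWGW D=YGYG B=YBYB
After move 2 (F): F=GGWW U=WBOO R=WRBR D=RRYG L=OYOG
After move 3 (F): F=WGWG U=WBGY R=OROR D=BWYG L=OROR
After move 4 (U): U=GWYB F=ORWG R=YBOR B=ORYB L=WGOR
After move 5 (F'): F=RGOW U=GWYO R=WBBR D=GRYG L=WBOY
After move 6 (R'): R=BRWB U=GYYO F=RWOO D=GGYW B=GRRB
After move 7 (F'): F=WORO U=GYBW R=GRGB D=BYYW L=WOOY
Query: F face = WORO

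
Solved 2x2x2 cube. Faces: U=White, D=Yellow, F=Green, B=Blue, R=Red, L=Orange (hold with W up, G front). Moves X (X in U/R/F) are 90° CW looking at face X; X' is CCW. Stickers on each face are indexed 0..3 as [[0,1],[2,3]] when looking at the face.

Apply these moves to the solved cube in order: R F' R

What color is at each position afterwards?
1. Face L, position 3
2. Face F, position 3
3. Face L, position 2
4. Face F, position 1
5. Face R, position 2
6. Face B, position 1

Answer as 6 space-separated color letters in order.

After move 1 (R): R=RRRR U=WGWG F=GYGY D=YBYB B=WBWB
After move 2 (F'): F=YYGG U=WGRR R=BRYR D=OOYB L=OGOW
After move 3 (R): R=YBRR U=WYRG F=YOGB D=OWYW B=RBGB
Query 1: L[3] = W
Query 2: F[3] = B
Query 3: L[2] = O
Query 4: F[1] = O
Query 5: R[2] = R
Query 6: B[1] = B

Answer: W B O O R B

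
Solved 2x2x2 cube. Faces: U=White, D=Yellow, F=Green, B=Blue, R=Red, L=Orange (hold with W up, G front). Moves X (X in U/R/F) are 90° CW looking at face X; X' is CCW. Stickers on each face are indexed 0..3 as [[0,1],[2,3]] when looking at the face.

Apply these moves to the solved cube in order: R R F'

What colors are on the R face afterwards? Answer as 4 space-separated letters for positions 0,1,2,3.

Answer: W R Y R

Derivation:
After move 1 (R): R=RRRR U=WGWG F=GYGY D=YBYB B=WBWB
After move 2 (R): R=RRRR U=WYWY F=GBGB D=YWYW B=GBGB
After move 3 (F'): F=BBGG U=WYRR R=WRYR D=OOYW L=OYOW
Query: R face = WRYR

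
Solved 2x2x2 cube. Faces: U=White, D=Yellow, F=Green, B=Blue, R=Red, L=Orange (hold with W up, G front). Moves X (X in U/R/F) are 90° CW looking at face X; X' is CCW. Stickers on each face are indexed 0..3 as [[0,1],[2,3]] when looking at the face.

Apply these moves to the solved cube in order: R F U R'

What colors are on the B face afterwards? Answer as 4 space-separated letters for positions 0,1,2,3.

Answer: B Y R B

Derivation:
After move 1 (R): R=RRRR U=WGWG F=GYGY D=YBYB B=WBWB
After move 2 (F): F=GGYY U=WGOO R=WRGR D=RRYB L=OYOB
After move 3 (U): U=OWOG F=WRYY R=WBGR B=OYWB L=GGOB
After move 4 (R'): R=BRWG U=OWOO F=WWYG D=RRYY B=BYRB
Query: B face = BYRB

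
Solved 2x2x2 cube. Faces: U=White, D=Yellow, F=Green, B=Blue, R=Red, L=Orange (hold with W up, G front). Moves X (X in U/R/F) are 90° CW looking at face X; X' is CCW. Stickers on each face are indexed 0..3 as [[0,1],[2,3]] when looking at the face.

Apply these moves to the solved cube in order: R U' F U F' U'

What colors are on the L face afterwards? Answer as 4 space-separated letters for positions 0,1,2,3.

After move 1 (R): R=RRRR U=WGWG F=GYGY D=YBYB B=WBWB
After move 2 (U'): U=GGWW F=OOGY R=GYRR B=RRWB L=WBOO
After move 3 (F): F=GOYO U=GGOB R=WYWR D=RGYB L=WYOB
After move 4 (U): U=OGBG F=WYYO R=RRWR B=WYWB L=GOOB
After move 5 (F'): F=YOWY U=OGRW R=GRRR D=OBYB L=GGOB
After move 6 (U'): U=GWOR F=GGWY R=YORR B=GRWB L=WYOB
Query: L face = WYOB

Answer: W Y O B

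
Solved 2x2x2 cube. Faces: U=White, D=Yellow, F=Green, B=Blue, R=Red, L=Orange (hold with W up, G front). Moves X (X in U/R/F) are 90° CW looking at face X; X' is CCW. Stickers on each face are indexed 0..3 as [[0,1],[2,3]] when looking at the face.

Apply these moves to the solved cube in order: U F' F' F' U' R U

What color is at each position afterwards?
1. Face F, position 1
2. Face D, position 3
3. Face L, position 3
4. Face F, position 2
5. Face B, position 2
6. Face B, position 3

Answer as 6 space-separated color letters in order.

Answer: G W Y G G B

Derivation:
After move 1 (U): U=WWWW F=RRGG R=BBRR B=OOBB L=GGOO
After move 2 (F'): F=RGRG U=WWBR R=YBYR D=GOYY L=GWOW
After move 3 (F'): F=GGRR U=WWYY R=OBGR D=WWYY L=GROB
After move 4 (F'): F=GRGR U=WWOG R=WBWR D=RBYY L=GYOY
After move 5 (U'): U=WGWO F=GYGR R=GRWR B=WBBB L=OOOY
After move 6 (R): R=WGRR U=WYWR F=GBGY D=RBYW B=OBGB
After move 7 (U): U=WWRY F=WGGY R=OBRR B=OOGB L=GBOY
Query 1: F[1] = G
Query 2: D[3] = W
Query 3: L[3] = Y
Query 4: F[2] = G
Query 5: B[2] = G
Query 6: B[3] = B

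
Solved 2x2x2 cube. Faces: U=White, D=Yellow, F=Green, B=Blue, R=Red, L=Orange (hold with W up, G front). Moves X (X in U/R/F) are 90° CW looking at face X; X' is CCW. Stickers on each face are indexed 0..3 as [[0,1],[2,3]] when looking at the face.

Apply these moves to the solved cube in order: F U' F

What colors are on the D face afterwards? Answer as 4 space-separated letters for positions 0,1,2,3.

After move 1 (F): F=GGGG U=WWOO R=WRWR D=RRYY L=OYOY
After move 2 (U'): U=WOWO F=OYGG R=GGWR B=WRBB L=BBOY
After move 3 (F): F=GOGY U=WOYB R=WGOR D=WGYY L=BROR
Query: D face = WGYY

Answer: W G Y Y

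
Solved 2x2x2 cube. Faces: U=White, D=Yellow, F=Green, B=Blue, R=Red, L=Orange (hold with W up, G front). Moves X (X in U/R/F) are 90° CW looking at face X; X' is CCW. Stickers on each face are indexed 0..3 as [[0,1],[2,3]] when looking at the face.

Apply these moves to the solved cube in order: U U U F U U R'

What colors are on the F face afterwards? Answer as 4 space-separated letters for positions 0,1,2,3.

After move 1 (U): U=WWWW F=RRGG R=BBRR B=OOBB L=GGOO
After move 2 (U): U=WWWW F=BBGG R=OORR B=GGBB L=RROO
After move 3 (U): U=WWWW F=OOGG R=GGRR B=RRBB L=BBOO
After move 4 (F): F=GOGO U=WWOB R=WGWR D=RGYY L=BYOY
After move 5 (U): U=OWBW F=WGGO R=RRWR B=BYBB L=GOOY
After move 6 (U): U=BOWW F=RRGO R=BYWR B=GOBB L=WGOY
After move 7 (R'): R=YRBW U=BBWG F=ROGW D=RRYO B=YOGB
Query: F face = ROGW

Answer: R O G W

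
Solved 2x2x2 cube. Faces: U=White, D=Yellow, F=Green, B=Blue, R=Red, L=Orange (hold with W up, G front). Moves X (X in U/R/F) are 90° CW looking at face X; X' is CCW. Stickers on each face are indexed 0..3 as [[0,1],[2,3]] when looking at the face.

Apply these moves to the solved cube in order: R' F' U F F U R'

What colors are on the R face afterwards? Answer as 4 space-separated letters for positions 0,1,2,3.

After move 1 (R'): R=RRRR U=WBWB F=GWGW D=YGYG B=YBYB
After move 2 (F'): F=WWGG U=WBRR R=GRYR D=OOYG L=OBOW
After move 3 (U): U=RWRB F=GRGG R=YBYR B=OBYB L=WWOW
After move 4 (F): F=GGGR U=RWWW R=RBBR D=YYYG L=WOOO
After move 5 (F): F=GGRG U=RWOO R=WBWR D=BRYG L=WYOY
After move 6 (U): U=OROW F=WBRG R=OBWR B=WYYB L=GGOY
After move 7 (R'): R=BROW U=OYOW F=WRRW D=BBYG B=GYRB
Query: R face = BROW

Answer: B R O W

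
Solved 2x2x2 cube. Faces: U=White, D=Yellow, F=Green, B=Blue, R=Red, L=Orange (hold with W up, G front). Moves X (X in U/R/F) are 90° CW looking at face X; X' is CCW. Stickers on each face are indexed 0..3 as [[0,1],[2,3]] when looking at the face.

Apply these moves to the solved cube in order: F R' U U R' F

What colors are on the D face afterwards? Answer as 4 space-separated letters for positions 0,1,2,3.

After move 1 (F): F=GGGG U=WWOO R=WRWR D=RRYY L=OYOY
After move 2 (R'): R=RRWW U=WBOB F=GWGO D=RGYG B=YBRB
After move 3 (U): U=OWBB F=RRGO R=YBWW B=OYRB L=GWOY
After move 4 (U): U=BOBW F=YBGO R=OYWW B=GWRB L=RROY
After move 5 (R'): R=YWOW U=BRBG F=YOGW D=RBYO B=GWGB
After move 6 (F): F=GYWO U=BRYR R=BWGW D=OYYO L=RROB
Query: D face = OYYO

Answer: O Y Y O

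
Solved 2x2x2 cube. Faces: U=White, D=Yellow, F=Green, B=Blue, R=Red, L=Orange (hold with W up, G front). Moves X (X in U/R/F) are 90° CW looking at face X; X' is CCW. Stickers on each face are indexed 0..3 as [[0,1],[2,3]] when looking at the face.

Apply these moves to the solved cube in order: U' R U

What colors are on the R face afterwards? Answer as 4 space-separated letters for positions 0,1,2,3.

After move 1 (U'): U=WWWW F=OOGG R=GGRR B=RRBB L=BBOO
After move 2 (R): R=RGRG U=WOWG F=OYGY D=YBYR B=WRWB
After move 3 (U): U=WWGO F=RGGY R=WRRG B=BBWB L=OYOO
Query: R face = WRRG

Answer: W R R G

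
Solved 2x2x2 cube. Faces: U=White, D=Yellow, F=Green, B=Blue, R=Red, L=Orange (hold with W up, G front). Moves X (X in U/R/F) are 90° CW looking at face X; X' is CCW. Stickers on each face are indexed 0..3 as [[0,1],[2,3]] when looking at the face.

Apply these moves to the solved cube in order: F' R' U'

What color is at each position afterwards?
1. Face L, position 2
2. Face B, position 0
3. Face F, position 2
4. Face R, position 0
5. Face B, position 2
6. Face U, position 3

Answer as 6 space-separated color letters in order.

Answer: O R G G O R

Derivation:
After move 1 (F'): F=GGGG U=WWRR R=YRYR D=OOYY L=OWOW
After move 2 (R'): R=RRYY U=WBRB F=GWGR D=OGYG B=YBOB
After move 3 (U'): U=BBWR F=OWGR R=GWYY B=RROB L=YBOW
Query 1: L[2] = O
Query 2: B[0] = R
Query 3: F[2] = G
Query 4: R[0] = G
Query 5: B[2] = O
Query 6: U[3] = R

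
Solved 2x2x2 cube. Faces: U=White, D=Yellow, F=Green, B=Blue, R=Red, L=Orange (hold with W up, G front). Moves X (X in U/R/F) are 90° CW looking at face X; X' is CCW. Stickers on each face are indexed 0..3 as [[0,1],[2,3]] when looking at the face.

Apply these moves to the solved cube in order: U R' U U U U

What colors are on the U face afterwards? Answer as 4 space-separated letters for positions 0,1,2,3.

Answer: W B W O

Derivation:
After move 1 (U): U=WWWW F=RRGG R=BBRR B=OOBB L=GGOO
After move 2 (R'): R=BRBR U=WBWO F=RWGW D=YRYG B=YOYB
After move 3 (U): U=WWOB F=BRGW R=YOBR B=GGYB L=RWOO
After move 4 (U): U=OWBW F=YOGW R=GGBR B=RWYB L=BROO
After move 5 (U): U=BOWW F=GGGW R=RWBR B=BRYB L=YOOO
After move 6 (U): U=WBWO F=RWGW R=BRBR B=YOYB L=GGOO
Query: U face = WBWO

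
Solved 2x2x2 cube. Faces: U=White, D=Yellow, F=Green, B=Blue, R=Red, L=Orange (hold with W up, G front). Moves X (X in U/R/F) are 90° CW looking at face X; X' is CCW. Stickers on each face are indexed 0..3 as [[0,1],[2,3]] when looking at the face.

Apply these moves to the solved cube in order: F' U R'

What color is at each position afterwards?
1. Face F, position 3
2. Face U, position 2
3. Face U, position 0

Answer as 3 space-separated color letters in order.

After move 1 (F'): F=GGGG U=WWRR R=YRYR D=OOYY L=OWOW
After move 2 (U): U=RWRW F=YRGG R=BBYR B=OWBB L=GGOW
After move 3 (R'): R=BRBY U=RBRO F=YWGW D=ORYG B=YWOB
Query 1: F[3] = W
Query 2: U[2] = R
Query 3: U[0] = R

Answer: W R R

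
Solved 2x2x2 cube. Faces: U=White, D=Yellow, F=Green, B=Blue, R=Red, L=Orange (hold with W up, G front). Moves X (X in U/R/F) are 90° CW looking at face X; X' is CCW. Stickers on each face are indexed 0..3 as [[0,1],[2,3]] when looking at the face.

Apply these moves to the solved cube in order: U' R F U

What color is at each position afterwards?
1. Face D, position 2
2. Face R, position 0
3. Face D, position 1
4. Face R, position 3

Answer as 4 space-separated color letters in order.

After move 1 (U'): U=WWWW F=OOGG R=GGRR B=RRBB L=BBOO
After move 2 (R): R=RGRG U=WOWG F=OYGY D=YBYR B=WRWB
After move 3 (F): F=GOYY U=WOOB R=WGGG D=RRYR L=BYOB
After move 4 (U): U=OWBO F=WGYY R=WRGG B=BYWB L=GOOB
Query 1: D[2] = Y
Query 2: R[0] = W
Query 3: D[1] = R
Query 4: R[3] = G

Answer: Y W R G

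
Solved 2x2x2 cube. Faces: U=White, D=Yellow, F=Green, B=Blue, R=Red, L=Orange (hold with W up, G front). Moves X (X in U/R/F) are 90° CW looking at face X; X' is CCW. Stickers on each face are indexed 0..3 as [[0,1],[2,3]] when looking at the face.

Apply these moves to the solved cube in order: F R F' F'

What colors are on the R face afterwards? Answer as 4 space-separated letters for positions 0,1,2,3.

Answer: Y W Y R

Derivation:
After move 1 (F): F=GGGG U=WWOO R=WRWR D=RRYY L=OYOY
After move 2 (R): R=WWRR U=WGOG F=GRGY D=RBYB B=OBWB
After move 3 (F'): F=RYGG U=WGWR R=BWRR D=YYYB L=OGOO
After move 4 (F'): F=YGRG U=WGBR R=YWYR D=GOYB L=OROW
Query: R face = YWYR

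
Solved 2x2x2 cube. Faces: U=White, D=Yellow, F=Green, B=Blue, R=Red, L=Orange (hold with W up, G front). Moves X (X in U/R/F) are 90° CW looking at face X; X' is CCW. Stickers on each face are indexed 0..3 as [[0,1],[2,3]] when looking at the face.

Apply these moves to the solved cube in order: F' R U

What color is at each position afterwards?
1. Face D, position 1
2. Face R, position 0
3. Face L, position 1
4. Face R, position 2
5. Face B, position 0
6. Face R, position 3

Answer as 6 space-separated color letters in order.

After move 1 (F'): F=GGGG U=WWRR R=YRYR D=OOYY L=OWOW
After move 2 (R): R=YYRR U=WGRG F=GOGY D=OBYB B=RBWB
After move 3 (U): U=RWGG F=YYGY R=RBRR B=OWWB L=GOOW
Query 1: D[1] = B
Query 2: R[0] = R
Query 3: L[1] = O
Query 4: R[2] = R
Query 5: B[0] = O
Query 6: R[3] = R

Answer: B R O R O R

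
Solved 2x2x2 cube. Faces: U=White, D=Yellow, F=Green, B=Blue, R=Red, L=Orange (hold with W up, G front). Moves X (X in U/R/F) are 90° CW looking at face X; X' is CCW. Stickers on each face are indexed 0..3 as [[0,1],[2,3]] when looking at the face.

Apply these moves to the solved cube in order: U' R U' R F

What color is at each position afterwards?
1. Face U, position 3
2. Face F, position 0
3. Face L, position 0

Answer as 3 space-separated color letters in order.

After move 1 (U'): U=WWWW F=OOGG R=GGRR B=RRBB L=BBOO
After move 2 (R): R=RGRG U=WOWG F=OYGY D=YBYR B=WRWB
After move 3 (U'): U=OGWW F=BBGY R=OYRG B=RGWB L=WROO
After move 4 (R): R=ROGY U=OBWY F=BBGR D=YWYR B=WGGB
After move 5 (F): F=GBRB U=OBOR R=WOYY D=GRYR L=WYOW
Query 1: U[3] = R
Query 2: F[0] = G
Query 3: L[0] = W

Answer: R G W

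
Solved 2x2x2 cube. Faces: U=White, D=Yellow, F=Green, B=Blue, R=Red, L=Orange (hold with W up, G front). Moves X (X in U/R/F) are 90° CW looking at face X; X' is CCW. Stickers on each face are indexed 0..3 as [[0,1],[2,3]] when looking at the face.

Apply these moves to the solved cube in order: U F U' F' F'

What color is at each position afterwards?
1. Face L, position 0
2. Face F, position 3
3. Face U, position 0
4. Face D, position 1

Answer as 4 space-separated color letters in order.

Answer: O G W W

Derivation:
After move 1 (U): U=WWWW F=RRGG R=BBRR B=OOBB L=GGOO
After move 2 (F): F=GRGR U=WWOG R=WBWR D=RBYY L=GYOY
After move 3 (U'): U=WGWO F=GYGR R=GRWR B=WBBB L=OOOY
After move 4 (F'): F=YRGG U=WGGW R=BRRR D=OYYY L=OOOW
After move 5 (F'): F=RGYG U=WGBR R=YROR D=OWYY L=OWOG
Query 1: L[0] = O
Query 2: F[3] = G
Query 3: U[0] = W
Query 4: D[1] = W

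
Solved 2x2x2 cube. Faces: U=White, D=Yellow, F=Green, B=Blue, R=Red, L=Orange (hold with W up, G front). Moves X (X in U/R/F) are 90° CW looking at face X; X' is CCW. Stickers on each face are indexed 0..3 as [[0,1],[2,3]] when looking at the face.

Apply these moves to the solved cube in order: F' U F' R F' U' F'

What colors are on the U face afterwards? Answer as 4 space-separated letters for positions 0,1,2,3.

Answer: G R W G

Derivation:
After move 1 (F'): F=GGGG U=WWRR R=YRYR D=OOYY L=OWOW
After move 2 (U): U=RWRW F=YRGG R=BBYR B=OWBB L=GGOW
After move 3 (F'): F=RGYG U=RWBY R=OBOR D=GWYY L=GWOR
After move 4 (R): R=OORB U=RGBG F=RWYY D=GBYO B=YWWB
After move 5 (F'): F=WYRY U=RGOR R=BOGB D=WRYO L=GGOB
After move 6 (U'): U=GRRO F=GGRY R=WYGB B=BOWB L=YWOB
After move 7 (F'): F=GYGR U=GRWG R=RYWB D=WBYO L=YOOR
Query: U face = GRWG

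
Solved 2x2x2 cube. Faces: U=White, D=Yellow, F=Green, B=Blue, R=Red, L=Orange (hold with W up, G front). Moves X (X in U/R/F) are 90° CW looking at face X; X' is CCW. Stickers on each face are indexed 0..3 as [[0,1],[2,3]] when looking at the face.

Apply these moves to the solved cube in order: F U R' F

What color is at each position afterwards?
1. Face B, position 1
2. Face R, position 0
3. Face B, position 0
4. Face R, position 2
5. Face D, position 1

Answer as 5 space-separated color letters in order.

Answer: Y O Y O B

Derivation:
After move 1 (F): F=GGGG U=WWOO R=WRWR D=RRYY L=OYOY
After move 2 (U): U=OWOW F=WRGG R=BBWR B=OYBB L=GGOY
After move 3 (R'): R=BRBW U=OBOO F=WWGW D=RRYG B=YYRB
After move 4 (F): F=GWWW U=OBYG R=OROW D=BBYG L=GROR
Query 1: B[1] = Y
Query 2: R[0] = O
Query 3: B[0] = Y
Query 4: R[2] = O
Query 5: D[1] = B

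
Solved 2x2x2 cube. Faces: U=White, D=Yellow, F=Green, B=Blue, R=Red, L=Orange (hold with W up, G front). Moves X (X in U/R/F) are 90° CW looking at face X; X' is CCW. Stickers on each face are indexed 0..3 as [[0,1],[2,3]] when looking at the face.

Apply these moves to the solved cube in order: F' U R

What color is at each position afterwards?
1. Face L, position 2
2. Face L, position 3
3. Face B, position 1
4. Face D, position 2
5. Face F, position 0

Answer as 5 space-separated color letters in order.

After move 1 (F'): F=GGGG U=WWRR R=YRYR D=OOYY L=OWOW
After move 2 (U): U=RWRW F=YRGG R=BBYR B=OWBB L=GGOW
After move 3 (R): R=YBRB U=RRRG F=YOGY D=OBYO B=WWWB
Query 1: L[2] = O
Query 2: L[3] = W
Query 3: B[1] = W
Query 4: D[2] = Y
Query 5: F[0] = Y

Answer: O W W Y Y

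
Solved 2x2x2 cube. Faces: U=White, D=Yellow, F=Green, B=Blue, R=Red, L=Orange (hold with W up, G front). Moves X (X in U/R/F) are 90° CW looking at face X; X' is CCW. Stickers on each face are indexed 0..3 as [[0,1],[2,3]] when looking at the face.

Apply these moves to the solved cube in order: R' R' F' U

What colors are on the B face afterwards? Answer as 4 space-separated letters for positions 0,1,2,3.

After move 1 (R'): R=RRRR U=WBWB F=GWGW D=YGYG B=YBYB
After move 2 (R'): R=RRRR U=WYWY F=GBGB D=YWYW B=GBGB
After move 3 (F'): F=BBGG U=WYRR R=WRYR D=OOYW L=OYOW
After move 4 (U): U=RWRY F=WRGG R=GBYR B=OYGB L=BBOW
Query: B face = OYGB

Answer: O Y G B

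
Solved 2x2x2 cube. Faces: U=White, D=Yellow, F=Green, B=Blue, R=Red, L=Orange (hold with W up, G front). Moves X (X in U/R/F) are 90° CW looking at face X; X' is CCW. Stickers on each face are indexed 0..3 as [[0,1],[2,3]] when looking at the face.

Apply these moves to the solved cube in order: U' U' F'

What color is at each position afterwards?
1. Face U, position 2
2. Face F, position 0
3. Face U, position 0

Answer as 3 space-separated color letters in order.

Answer: O B W

Derivation:
After move 1 (U'): U=WWWW F=OOGG R=GGRR B=RRBB L=BBOO
After move 2 (U'): U=WWWW F=BBGG R=OORR B=GGBB L=RROO
After move 3 (F'): F=BGBG U=WWOR R=YOYR D=ROYY L=RWOW
Query 1: U[2] = O
Query 2: F[0] = B
Query 3: U[0] = W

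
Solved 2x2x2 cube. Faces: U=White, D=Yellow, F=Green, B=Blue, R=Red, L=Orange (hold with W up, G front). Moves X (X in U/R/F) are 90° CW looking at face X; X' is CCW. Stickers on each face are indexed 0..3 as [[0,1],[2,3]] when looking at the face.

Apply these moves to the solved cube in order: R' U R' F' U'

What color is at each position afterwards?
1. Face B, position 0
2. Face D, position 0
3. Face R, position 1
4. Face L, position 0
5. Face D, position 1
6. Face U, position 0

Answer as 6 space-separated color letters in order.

Answer: R W B G O Y

Derivation:
After move 1 (R'): R=RRRR U=WBWB F=GWGW D=YGYG B=YBYB
After move 2 (U): U=WWBB F=RRGW R=YBRR B=OOYB L=GWOO
After move 3 (R'): R=BRYR U=WYBO F=RWGB D=YRYW B=GOGB
After move 4 (F'): F=WBRG U=WYBY R=RRYR D=WOYW L=GOOB
After move 5 (U'): U=YYWB F=GORG R=WBYR B=RRGB L=GOOB
Query 1: B[0] = R
Query 2: D[0] = W
Query 3: R[1] = B
Query 4: L[0] = G
Query 5: D[1] = O
Query 6: U[0] = Y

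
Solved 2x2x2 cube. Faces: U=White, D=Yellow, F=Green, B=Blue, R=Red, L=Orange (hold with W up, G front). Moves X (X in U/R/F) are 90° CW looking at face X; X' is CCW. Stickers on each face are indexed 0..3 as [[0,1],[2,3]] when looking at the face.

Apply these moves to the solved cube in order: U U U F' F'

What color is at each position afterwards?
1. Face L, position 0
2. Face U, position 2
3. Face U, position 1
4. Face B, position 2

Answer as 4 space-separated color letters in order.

Answer: B Y W B

Derivation:
After move 1 (U): U=WWWW F=RRGG R=BBRR B=OOBB L=GGOO
After move 2 (U): U=WWWW F=BBGG R=OORR B=GGBB L=RROO
After move 3 (U): U=WWWW F=OOGG R=GGRR B=RRBB L=BBOO
After move 4 (F'): F=OGOG U=WWGR R=YGYR D=BOYY L=BWOW
After move 5 (F'): F=GGOO U=WWYY R=OGBR D=WWYY L=BROG
Query 1: L[0] = B
Query 2: U[2] = Y
Query 3: U[1] = W
Query 4: B[2] = B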